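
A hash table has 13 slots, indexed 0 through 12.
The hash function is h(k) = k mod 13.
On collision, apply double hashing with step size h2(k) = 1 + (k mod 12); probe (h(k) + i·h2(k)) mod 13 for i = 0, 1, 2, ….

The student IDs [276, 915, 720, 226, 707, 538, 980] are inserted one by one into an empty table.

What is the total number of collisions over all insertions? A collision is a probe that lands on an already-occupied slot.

276: h=3 => slot 3
915: h=5 => slot 5
720: h=5, h2=1, probe 5,6 => slot 6
226: h=5, h2=11, probe 5,3,1 => slot 1
707: h=5, h2=12, probe 5,4 => slot 4
538: h=5, h2=11, probe 5,3,1,12 => slot 12
980: h=5, h2=9, probe 5,1,10 => slot 10
Table: [., 226, ., 276, 707, 915, 720, ., ., ., 980, ., 538]

9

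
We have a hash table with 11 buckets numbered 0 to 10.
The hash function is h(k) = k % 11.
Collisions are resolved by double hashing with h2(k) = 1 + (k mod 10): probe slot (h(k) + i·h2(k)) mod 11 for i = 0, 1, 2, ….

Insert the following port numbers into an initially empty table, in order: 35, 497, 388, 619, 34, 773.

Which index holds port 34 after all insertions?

6

35: h=2 => slot 2
497: h=2, h2=8, probe 2,10 => slot 10
388: h=3 => slot 3
619: h=3, h2=10, probe 3,2,1 => slot 1
34: h=1, h2=5, probe 1,6 => slot 6
773: h=3, h2=4, probe 3,7 => slot 7
Table: [—, 619, 35, 388, —, —, 34, 773, —, —, 497]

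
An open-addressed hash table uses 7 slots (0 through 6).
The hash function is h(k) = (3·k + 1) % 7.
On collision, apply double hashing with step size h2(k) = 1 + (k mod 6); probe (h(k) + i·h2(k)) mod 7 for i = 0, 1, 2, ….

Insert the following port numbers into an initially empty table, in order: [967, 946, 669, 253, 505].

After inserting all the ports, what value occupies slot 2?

946

967: h=4 → slot 4
946: h=4, h2=5, probe 4,2 → slot 2
669: h=6 → slot 6
253: h=4, h2=2, probe 4,6,1 → slot 1
505: h=4, h2=2, probe 4,6,1,3 → slot 3
Table: [∅, 253, 946, 505, 967, ∅, 669]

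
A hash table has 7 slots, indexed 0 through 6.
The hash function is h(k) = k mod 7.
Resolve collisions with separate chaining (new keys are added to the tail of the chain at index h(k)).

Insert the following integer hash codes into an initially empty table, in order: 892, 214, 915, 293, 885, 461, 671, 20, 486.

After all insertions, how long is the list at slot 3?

892 → bucket 3
214 → bucket 4
915 → bucket 5
293 → bucket 6
885 → bucket 3 (collision)
461 → bucket 6 (collision)
671 → bucket 6 (collision)
20 → bucket 6 (collision)
486 → bucket 3 (collision)
Final buckets:
0: -
1: -
2: -
3: 892 -> 885 -> 486
4: 214
5: 915
6: 293 -> 461 -> 671 -> 20

3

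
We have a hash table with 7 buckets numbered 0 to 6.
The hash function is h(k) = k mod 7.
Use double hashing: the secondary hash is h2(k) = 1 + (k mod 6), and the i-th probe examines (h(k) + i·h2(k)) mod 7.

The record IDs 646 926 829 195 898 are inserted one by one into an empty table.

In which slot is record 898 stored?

646: h=2 -> slot 2
926: h=2, h2=3, probe 2,5 -> slot 5
829: h=3 -> slot 3
195: h=6 -> slot 6
898: h=2, h2=5, probe 2,0 -> slot 0
Table: [898, -, 646, 829, -, 926, 195]

0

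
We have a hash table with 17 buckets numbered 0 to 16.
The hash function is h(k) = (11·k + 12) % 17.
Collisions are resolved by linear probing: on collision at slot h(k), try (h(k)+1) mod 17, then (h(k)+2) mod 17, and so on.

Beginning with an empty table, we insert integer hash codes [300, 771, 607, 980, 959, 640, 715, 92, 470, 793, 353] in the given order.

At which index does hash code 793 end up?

300: h=14 => slot 14
771: h=10 => slot 10
607: h=8 => slot 8
980: h=14, probe 14,15 => slot 15
959: h=4 => slot 4
640: h=14, probe 14,15,16 => slot 16
715: h=6 => slot 6
92: h=4, probe 4,5 => slot 5
470: h=14, probe 14,15,16,0 => slot 0
793: h=14, probe 14,15,16,0,1 => slot 1
353: h=2 => slot 2
Table: [470, 793, 353, ., 959, 92, 715, ., 607, ., 771, ., ., ., 300, 980, 640]

1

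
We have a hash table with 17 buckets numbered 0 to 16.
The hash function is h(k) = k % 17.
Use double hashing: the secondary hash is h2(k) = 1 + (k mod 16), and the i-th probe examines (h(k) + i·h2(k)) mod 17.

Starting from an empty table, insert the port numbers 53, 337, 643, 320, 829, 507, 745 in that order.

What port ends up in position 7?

53: h=2 -> slot 2
337: h=14 -> slot 14
643: h=14, h2=4, probe 14,1 -> slot 1
320: h=14, h2=1, probe 14,15 -> slot 15
829: h=13 -> slot 13
507: h=14, h2=12, probe 14,9 -> slot 9
745: h=14, h2=10, probe 14,7 -> slot 7
Table: [., 643, 53, ., ., ., ., 745, ., 507, ., ., ., 829, 337, 320, .]

745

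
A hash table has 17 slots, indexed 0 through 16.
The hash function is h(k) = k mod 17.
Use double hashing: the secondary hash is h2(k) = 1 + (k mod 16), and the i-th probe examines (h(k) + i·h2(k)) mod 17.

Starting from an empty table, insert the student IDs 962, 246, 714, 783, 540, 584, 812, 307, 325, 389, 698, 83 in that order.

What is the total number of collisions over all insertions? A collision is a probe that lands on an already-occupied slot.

7

962 hashes to 10; slot 10 is free → place at 10.
246 hashes to 8; slot 8 is free → place at 8.
714 hashes to 0; slot 0 is free → place at 0.
783 hashes to 1; slot 1 is free → place at 1.
540 hashes to 13; slot 13 is free → place at 13.
584 hashes to 6; slot 6 is free → place at 6.
812 hashes to 13, h2=13; 13 taken → place at 9.
307 hashes to 1, h2=4; 1 taken → place at 5.
325 hashes to 2; slot 2 is free → place at 2.
389 hashes to 15; slot 15 is free → place at 15.
698 hashes to 1, h2=11; 1 taken → place at 12.
83 hashes to 15, h2=4; 15,2,6,10 taken → place at 14.
Table: [714, 783, 325, -, -, 307, 584, -, 246, 812, 962, -, 698, 540, 83, 389, -]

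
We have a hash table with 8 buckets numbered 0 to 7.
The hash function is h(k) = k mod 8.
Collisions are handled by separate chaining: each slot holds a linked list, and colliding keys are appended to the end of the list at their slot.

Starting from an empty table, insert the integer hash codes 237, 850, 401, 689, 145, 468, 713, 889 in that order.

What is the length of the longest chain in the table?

Insert 237: h=5, bucket 5 empty -> new chain.
Insert 850: h=2, bucket 2 empty -> new chain.
Insert 401: h=1, bucket 1 empty -> new chain.
Insert 689: h=1, bucket 1 nonempty -> append to chain.
Insert 145: h=1, bucket 1 nonempty -> append to chain.
Insert 468: h=4, bucket 4 empty -> new chain.
Insert 713: h=1, bucket 1 nonempty -> append to chain.
Insert 889: h=1, bucket 1 nonempty -> append to chain.
Final buckets:
0: —
1: 401 -> 689 -> 145 -> 713 -> 889
2: 850
3: —
4: 468
5: 237
6: —
7: —

5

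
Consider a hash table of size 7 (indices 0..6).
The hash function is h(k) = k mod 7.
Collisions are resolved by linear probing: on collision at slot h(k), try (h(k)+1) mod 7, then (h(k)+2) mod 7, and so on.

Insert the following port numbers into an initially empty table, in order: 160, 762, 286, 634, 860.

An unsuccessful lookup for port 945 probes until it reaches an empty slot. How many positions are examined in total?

4

Insert 160: h=6, slot 6 empty -> index 6.
Insert 762: h=6, slot 6 occupied -> index 0.
Insert 286: h=6, slots 6,0 occupied -> index 1.
Insert 634: h=4, slot 4 empty -> index 4.
Insert 860: h=6, slots 6,0,1 occupied -> index 2.
Table: [762, 286, 860, _, 634, _, 160]
Lookup 945: h=0, probe 0,1,2,3 → slot 3 empty, not found.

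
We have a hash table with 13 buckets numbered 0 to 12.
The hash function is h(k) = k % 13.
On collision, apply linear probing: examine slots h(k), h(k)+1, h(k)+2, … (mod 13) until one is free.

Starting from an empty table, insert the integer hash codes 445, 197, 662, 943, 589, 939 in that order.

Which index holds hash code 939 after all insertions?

445 hashes to 3; slot 3 is free => place at 3.
197 hashes to 2; slot 2 is free => place at 2.
662 hashes to 12; slot 12 is free => place at 12.
943 hashes to 7; slot 7 is free => place at 7.
589 hashes to 4; slot 4 is free => place at 4.
939 hashes to 3; 3,4 taken => place at 5.
Table: [-, -, 197, 445, 589, 939, -, 943, -, -, -, -, 662]

5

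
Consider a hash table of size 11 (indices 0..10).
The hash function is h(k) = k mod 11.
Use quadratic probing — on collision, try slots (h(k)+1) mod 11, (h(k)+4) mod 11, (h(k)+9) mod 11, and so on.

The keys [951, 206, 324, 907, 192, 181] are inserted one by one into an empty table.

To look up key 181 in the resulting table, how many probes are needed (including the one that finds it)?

951: h=5 => slot 5
206: h=8 => slot 8
324: h=5, probe 5,6 => slot 6
907: h=5, probe 5,6,9 => slot 9
192: h=5, probe 5,6,9,3 => slot 3
181: h=5, probe 5,6,9,3,10 => slot 10
Table: [_, _, _, 192, _, 951, 324, _, 206, 907, 181]
Lookup 181: h=5, probe 5,6,9,3,10 → found at 10.

5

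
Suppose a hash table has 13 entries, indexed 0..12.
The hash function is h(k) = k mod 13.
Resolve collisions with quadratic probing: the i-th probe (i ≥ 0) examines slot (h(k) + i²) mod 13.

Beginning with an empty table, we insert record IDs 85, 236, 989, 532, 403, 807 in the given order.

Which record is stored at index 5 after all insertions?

807

85 hashes to 7; slot 7 is free -> place at 7.
236 hashes to 2; slot 2 is free -> place at 2.
989 hashes to 1; slot 1 is free -> place at 1.
532 hashes to 12; slot 12 is free -> place at 12.
403 hashes to 0; slot 0 is free -> place at 0.
807 hashes to 1; 1,2 taken -> place at 5.
Table: [403, 989, 236, —, —, 807, —, 85, —, —, —, —, 532]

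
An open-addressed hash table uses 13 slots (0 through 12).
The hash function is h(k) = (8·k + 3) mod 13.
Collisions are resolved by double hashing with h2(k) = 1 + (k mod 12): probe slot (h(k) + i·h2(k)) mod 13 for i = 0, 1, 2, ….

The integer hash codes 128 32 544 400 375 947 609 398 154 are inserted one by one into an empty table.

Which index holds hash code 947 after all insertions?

Insert 128: h=0, slot 0 empty -> index 0.
Insert 32: h=12, slot 12 empty -> index 12.
Insert 544: h=0, h2=5, slot 0 occupied -> index 5.
Insert 400: h=5, h2=5, slot 5 occupied -> index 10.
Insert 375: h=0, h2=4, slot 0 occupied -> index 4.
Insert 947: h=0, h2=12, slots 0,12 occupied -> index 11.
Insert 609: h=0, h2=10, slots 0,10 occupied -> index 7.
Insert 398: h=2, slot 2 empty -> index 2.
Insert 154: h=0, h2=11, slots 0,11 occupied -> index 9.
Table: [128, -, 398, -, 375, 544, -, 609, -, 154, 400, 947, 32]

11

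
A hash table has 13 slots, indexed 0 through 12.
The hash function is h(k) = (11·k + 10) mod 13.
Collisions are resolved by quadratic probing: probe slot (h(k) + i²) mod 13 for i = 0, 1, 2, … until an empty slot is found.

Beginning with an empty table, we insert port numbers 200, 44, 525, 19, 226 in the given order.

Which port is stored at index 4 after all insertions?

Insert 200: h=0, slot 0 empty -> index 0.
Insert 44: h=0, slot 0 occupied -> index 1.
Insert 525: h=0, slots 0,1 occupied -> index 4.
Insert 19: h=11, slot 11 empty -> index 11.
Insert 226: h=0, slots 0,1,4 occupied -> index 9.
Table: [200, 44, —, —, 525, —, —, —, —, 226, —, 19, —]

525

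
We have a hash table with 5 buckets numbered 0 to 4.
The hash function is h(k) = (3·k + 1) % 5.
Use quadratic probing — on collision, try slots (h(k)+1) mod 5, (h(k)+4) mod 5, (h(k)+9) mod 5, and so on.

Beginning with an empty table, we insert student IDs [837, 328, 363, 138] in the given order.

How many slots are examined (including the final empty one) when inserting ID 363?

Insert 837: h=2, slot 2 empty => index 2.
Insert 328: h=0, slot 0 empty => index 0.
Insert 363: h=0, slot 0 occupied => index 1.
Insert 138: h=0, slots 0,1 occupied => index 4.
Table: [328, 363, 837, ∅, 138]

2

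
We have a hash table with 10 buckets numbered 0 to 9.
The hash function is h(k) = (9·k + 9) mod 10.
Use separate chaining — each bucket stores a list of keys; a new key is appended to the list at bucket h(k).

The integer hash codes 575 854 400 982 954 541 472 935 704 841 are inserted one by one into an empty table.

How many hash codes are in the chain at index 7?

Insert 575: h=4, bucket 4 empty -> new chain.
Insert 854: h=5, bucket 5 empty -> new chain.
Insert 400: h=9, bucket 9 empty -> new chain.
Insert 982: h=7, bucket 7 empty -> new chain.
Insert 954: h=5, bucket 5 nonempty -> append to chain.
Insert 541: h=8, bucket 8 empty -> new chain.
Insert 472: h=7, bucket 7 nonempty -> append to chain.
Insert 935: h=4, bucket 4 nonempty -> append to chain.
Insert 704: h=5, bucket 5 nonempty -> append to chain.
Insert 841: h=8, bucket 8 nonempty -> append to chain.
Final buckets:
0: -
1: -
2: -
3: -
4: 575 -> 935
5: 854 -> 954 -> 704
6: -
7: 982 -> 472
8: 541 -> 841
9: 400

2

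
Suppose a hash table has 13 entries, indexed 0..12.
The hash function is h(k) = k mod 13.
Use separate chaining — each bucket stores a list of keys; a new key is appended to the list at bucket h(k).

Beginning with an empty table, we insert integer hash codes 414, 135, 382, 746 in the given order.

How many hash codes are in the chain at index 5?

3

414 → bucket 11
135 → bucket 5
382 → bucket 5 (collision)
746 → bucket 5 (collision)
Final buckets:
0: —
1: —
2: —
3: —
4: —
5: 135 -> 382 -> 746
6: —
7: —
8: —
9: —
10: —
11: 414
12: —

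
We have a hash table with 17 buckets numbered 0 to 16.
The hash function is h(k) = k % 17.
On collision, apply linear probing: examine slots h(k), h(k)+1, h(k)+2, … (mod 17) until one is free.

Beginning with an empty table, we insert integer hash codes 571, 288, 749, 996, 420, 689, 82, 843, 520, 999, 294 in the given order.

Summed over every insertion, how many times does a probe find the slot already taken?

13

571: h=10 → slot 10
288: h=16 → slot 16
749: h=1 → slot 1
996: h=10, probe 10,11 → slot 11
420: h=12 → slot 12
689: h=9 → slot 9
82: h=14 → slot 14
843: h=10, probe 10,11,12,13 → slot 13
520: h=10, probe 10,11,12,13,14,15 → slot 15
999: h=13, probe 13,14,15,16,0 → slot 0
294: h=5 → slot 5
Table: [999, 749, ∅, ∅, ∅, 294, ∅, ∅, ∅, 689, 571, 996, 420, 843, 82, 520, 288]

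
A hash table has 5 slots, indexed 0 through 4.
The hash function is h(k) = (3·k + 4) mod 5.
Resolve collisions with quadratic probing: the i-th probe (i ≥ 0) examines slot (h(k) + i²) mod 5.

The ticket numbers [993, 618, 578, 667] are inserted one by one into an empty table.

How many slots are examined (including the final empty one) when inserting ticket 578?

3

993 hashes to 3; slot 3 is free -> place at 3.
618 hashes to 3; 3 taken -> place at 4.
578 hashes to 3; 3,4 taken -> place at 2.
667 hashes to 0; slot 0 is free -> place at 0.
Table: [667, _, 578, 993, 618]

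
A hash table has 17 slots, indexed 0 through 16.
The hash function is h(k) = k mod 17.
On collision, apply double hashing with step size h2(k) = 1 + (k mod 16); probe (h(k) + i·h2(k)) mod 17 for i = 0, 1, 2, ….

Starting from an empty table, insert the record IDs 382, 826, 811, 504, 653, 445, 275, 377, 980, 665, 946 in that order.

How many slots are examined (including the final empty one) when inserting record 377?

2

382 hashes to 8; slot 8 is free => place at 8.
826 hashes to 10; slot 10 is free => place at 10.
811 hashes to 12; slot 12 is free => place at 12.
504 hashes to 11; slot 11 is free => place at 11.
653 hashes to 7; slot 7 is free => place at 7.
445 hashes to 3; slot 3 is free => place at 3.
275 hashes to 3, h2=4; 3,7,11 taken => place at 15.
377 hashes to 3, h2=10; 3 taken => place at 13.
980 hashes to 11, h2=5; 11 taken => place at 16.
665 hashes to 2; slot 2 is free => place at 2.
946 hashes to 11, h2=3; 11 taken => place at 14.
Table: [., ., 665, 445, ., ., ., 653, 382, ., 826, 504, 811, 377, 946, 275, 980]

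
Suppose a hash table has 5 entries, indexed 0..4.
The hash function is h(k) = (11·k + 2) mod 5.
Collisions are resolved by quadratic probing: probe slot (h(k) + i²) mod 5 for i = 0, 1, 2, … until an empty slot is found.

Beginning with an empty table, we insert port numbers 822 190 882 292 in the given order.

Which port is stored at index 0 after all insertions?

882

822 hashes to 4; slot 4 is free => place at 4.
190 hashes to 2; slot 2 is free => place at 2.
882 hashes to 4; 4 taken => place at 0.
292 hashes to 4; 4,0 taken => place at 3.
Table: [882, ., 190, 292, 822]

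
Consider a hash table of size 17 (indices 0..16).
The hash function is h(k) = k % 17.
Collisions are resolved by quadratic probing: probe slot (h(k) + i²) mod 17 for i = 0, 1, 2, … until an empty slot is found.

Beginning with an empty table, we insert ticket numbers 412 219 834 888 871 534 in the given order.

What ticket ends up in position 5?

888

412: h=4 => slot 4
219: h=15 => slot 15
834: h=1 => slot 1
888: h=4, probe 4,5 => slot 5
871: h=4, probe 4,5,8 => slot 8
534: h=7 => slot 7
Table: [-, 834, -, -, 412, 888, -, 534, 871, -, -, -, -, -, -, 219, -]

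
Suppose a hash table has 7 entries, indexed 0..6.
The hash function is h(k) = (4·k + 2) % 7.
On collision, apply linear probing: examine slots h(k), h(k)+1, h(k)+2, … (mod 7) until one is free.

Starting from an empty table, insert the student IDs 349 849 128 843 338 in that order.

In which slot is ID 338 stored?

6

349 hashes to 5; slot 5 is free → place at 5.
849 hashes to 3; slot 3 is free → place at 3.
128 hashes to 3; 3 taken → place at 4.
843 hashes to 0; slot 0 is free → place at 0.
338 hashes to 3; 3,4,5 taken → place at 6.
Table: [843, ∅, ∅, 849, 128, 349, 338]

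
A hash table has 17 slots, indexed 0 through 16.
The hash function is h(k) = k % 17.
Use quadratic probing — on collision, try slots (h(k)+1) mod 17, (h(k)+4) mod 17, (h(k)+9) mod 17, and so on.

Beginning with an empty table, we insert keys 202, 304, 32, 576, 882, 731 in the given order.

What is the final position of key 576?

7

202 hashes to 15; slot 15 is free => place at 15.
304 hashes to 15; 15 taken => place at 16.
32 hashes to 15; 15,16 taken => place at 2.
576 hashes to 15; 15,16,2 taken => place at 7.
882 hashes to 15; 15,16,2,7 taken => place at 14.
731 hashes to 0; slot 0 is free => place at 0.
Table: [731, _, 32, _, _, _, _, 576, _, _, _, _, _, _, 882, 202, 304]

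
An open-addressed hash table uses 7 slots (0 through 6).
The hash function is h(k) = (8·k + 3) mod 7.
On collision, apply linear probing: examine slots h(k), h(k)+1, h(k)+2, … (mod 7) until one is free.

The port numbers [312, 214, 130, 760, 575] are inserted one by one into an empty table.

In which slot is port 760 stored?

312 hashes to 0; slot 0 is free → place at 0.
214 hashes to 0; 0 taken → place at 1.
130 hashes to 0; 0,1 taken → place at 2.
760 hashes to 0; 0,1,2 taken → place at 3.
575 hashes to 4; slot 4 is free → place at 4.
Table: [312, 214, 130, 760, 575, ∅, ∅]

3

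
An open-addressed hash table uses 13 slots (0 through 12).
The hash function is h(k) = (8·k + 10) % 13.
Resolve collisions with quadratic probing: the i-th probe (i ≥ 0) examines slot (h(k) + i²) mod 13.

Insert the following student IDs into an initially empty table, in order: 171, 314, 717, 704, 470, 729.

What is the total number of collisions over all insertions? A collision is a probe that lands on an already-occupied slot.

10

171: h=0 → slot 0
314: h=0, probe 0,1 → slot 1
717: h=0, probe 0,1,4 → slot 4
704: h=0, probe 0,1,4,9 → slot 9
470: h=0, probe 0,1,4,9,3 → slot 3
729: h=5 → slot 5
Table: [171, 314, ., 470, 717, 729, ., ., ., 704, ., ., .]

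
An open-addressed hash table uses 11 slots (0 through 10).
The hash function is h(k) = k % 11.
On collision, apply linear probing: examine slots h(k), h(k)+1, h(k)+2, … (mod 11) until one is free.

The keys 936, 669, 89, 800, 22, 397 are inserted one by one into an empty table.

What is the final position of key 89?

936: h=1 -> slot 1
669: h=9 -> slot 9
89: h=1, probe 1,2 -> slot 2
800: h=8 -> slot 8
22: h=0 -> slot 0
397: h=1, probe 1,2,3 -> slot 3
Table: [22, 936, 89, 397, ., ., ., ., 800, 669, .]

2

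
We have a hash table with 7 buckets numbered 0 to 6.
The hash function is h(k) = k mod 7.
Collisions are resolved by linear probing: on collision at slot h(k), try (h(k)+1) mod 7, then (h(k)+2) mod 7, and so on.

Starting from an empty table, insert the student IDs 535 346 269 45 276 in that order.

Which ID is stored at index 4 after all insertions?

346

Insert 535: h=3, slot 3 empty → index 3.
Insert 346: h=3, slot 3 occupied → index 4.
Insert 269: h=3, slots 3,4 occupied → index 5.
Insert 45: h=3, slots 3,4,5 occupied → index 6.
Insert 276: h=3, slots 3,4,5,6 occupied → index 0.
Table: [276, -, -, 535, 346, 269, 45]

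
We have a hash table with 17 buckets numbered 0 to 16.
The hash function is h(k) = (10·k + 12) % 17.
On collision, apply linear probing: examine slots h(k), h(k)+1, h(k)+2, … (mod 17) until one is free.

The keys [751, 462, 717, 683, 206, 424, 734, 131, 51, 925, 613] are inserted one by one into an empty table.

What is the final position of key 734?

12

751 hashes to 8; slot 8 is free → place at 8.
462 hashes to 8; 8 taken → place at 9.
717 hashes to 8; 8,9 taken → place at 10.
683 hashes to 8; 8,9,10 taken → place at 11.
206 hashes to 15; slot 15 is free → place at 15.
424 hashes to 2; slot 2 is free → place at 2.
734 hashes to 8; 8,9,10,11 taken → place at 12.
131 hashes to 13; slot 13 is free → place at 13.
51 hashes to 12; 12,13 taken → place at 14.
925 hashes to 14; 14,15 taken → place at 16.
613 hashes to 5; slot 5 is free → place at 5.
Table: [_, _, 424, _, _, 613, _, _, 751, 462, 717, 683, 734, 131, 51, 206, 925]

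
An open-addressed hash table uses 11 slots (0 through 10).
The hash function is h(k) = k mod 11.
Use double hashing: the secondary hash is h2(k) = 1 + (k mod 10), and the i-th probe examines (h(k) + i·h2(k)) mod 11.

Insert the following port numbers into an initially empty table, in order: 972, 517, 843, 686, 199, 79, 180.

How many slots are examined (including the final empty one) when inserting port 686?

4

Insert 972: h=4, slot 4 empty → index 4.
Insert 517: h=0, slot 0 empty → index 0.
Insert 843: h=7, slot 7 empty → index 7.
Insert 686: h=4, h2=7, slots 4,0,7 occupied → index 3.
Insert 199: h=1, slot 1 empty → index 1.
Insert 79: h=2, slot 2 empty → index 2.
Insert 180: h=4, h2=1, slot 4 occupied → index 5.
Table: [517, 199, 79, 686, 972, 180, _, 843, _, _, _]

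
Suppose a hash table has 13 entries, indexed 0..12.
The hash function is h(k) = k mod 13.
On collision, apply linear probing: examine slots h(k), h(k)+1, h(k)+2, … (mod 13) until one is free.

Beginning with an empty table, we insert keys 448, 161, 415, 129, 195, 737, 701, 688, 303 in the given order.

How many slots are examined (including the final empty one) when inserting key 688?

448: h=6 => slot 6
161: h=5 => slot 5
415: h=12 => slot 12
129: h=12, probe 12,0 => slot 0
195: h=0, probe 0,1 => slot 1
737: h=9 => slot 9
701: h=12, probe 12,0,1,2 => slot 2
688: h=12, probe 12,0,1,2,3 => slot 3
303: h=4 => slot 4
Table: [129, 195, 701, 688, 303, 161, 448, -, -, 737, -, -, 415]

5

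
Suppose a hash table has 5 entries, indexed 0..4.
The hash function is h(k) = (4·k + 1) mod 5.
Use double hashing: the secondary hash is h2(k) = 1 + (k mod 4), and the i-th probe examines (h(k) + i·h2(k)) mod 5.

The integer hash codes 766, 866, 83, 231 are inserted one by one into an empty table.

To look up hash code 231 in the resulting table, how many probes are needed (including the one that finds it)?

2

Insert 766: h=0, slot 0 empty -> index 0.
Insert 866: h=0, h2=3, slot 0 occupied -> index 3.
Insert 83: h=3, h2=4, slot 3 occupied -> index 2.
Insert 231: h=0, h2=4, slot 0 occupied -> index 4.
Table: [766, _, 83, 866, 231]
Lookup 231: h=0, h2=4, probe 0,4 → found at 4.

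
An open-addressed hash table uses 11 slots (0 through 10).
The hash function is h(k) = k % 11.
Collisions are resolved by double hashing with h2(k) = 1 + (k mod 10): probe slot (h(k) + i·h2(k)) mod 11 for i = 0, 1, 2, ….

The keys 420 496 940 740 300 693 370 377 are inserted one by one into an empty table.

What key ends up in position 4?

420 hashes to 2; slot 2 is free → place at 2.
496 hashes to 1; slot 1 is free → place at 1.
940 hashes to 5; slot 5 is free → place at 5.
740 hashes to 3; slot 3 is free → place at 3.
300 hashes to 3, h2=1; 3 taken → place at 4.
693 hashes to 0; slot 0 is free → place at 0.
370 hashes to 7; slot 7 is free → place at 7.
377 hashes to 3, h2=8; 3,0 taken → place at 8.
Table: [693, 496, 420, 740, 300, 940, -, 370, 377, -, -]

300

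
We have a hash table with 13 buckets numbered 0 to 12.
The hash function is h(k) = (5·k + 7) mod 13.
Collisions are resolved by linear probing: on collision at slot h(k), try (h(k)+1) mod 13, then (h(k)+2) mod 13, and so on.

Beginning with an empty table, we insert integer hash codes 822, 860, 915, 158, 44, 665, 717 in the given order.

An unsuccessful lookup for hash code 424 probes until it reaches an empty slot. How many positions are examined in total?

Insert 822: h=9, slot 9 empty -> index 9.
Insert 860: h=4, slot 4 empty -> index 4.
Insert 915: h=6, slot 6 empty -> index 6.
Insert 158: h=4, slot 4 occupied -> index 5.
Insert 44: h=6, slot 6 occupied -> index 7.
Insert 665: h=4, slots 4,5,6,7 occupied -> index 8.
Insert 717: h=4, slots 4,5,6,7,8,9 occupied -> index 10.
Table: [—, —, —, —, 860, 158, 915, 44, 665, 822, 717, —, —]
Lookup 424: h=8, probe 8,9,10,11 → slot 11 empty, not found.

4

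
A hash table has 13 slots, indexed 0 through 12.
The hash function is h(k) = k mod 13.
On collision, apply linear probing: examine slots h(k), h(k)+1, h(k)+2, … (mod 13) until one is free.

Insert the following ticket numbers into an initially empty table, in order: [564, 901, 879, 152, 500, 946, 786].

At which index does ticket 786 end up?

Insert 564: h=5, slot 5 empty -> index 5.
Insert 901: h=4, slot 4 empty -> index 4.
Insert 879: h=8, slot 8 empty -> index 8.
Insert 152: h=9, slot 9 empty -> index 9.
Insert 500: h=6, slot 6 empty -> index 6.
Insert 946: h=10, slot 10 empty -> index 10.
Insert 786: h=6, slot 6 occupied -> index 7.
Table: [∅, ∅, ∅, ∅, 901, 564, 500, 786, 879, 152, 946, ∅, ∅]

7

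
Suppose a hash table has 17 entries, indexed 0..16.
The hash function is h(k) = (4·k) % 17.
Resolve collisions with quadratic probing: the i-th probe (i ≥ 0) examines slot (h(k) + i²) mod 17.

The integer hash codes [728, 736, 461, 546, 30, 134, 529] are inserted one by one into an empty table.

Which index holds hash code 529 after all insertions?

Insert 728: h=5, slot 5 empty -> index 5.
Insert 736: h=3, slot 3 empty -> index 3.
Insert 461: h=8, slot 8 empty -> index 8.
Insert 546: h=8, slot 8 occupied -> index 9.
Insert 30: h=1, slot 1 empty -> index 1.
Insert 134: h=9, slot 9 occupied -> index 10.
Insert 529: h=8, slots 8,9 occupied -> index 12.
Table: [-, 30, -, 736, -, 728, -, -, 461, 546, 134, -, 529, -, -, -, -]

12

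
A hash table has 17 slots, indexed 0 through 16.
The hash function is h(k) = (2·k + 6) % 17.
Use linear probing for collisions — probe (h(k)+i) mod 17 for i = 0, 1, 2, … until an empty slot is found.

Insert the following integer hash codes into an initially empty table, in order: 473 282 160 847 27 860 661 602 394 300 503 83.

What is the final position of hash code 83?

5

473: h=0 → slot 0
282: h=9 → slot 9
160: h=3 → slot 3
847: h=0, probe 0,1 → slot 1
27: h=9, probe 9,10 → slot 10
860: h=9, probe 9,10,11 → slot 11
661: h=2 → slot 2
602: h=3, probe 3,4 → slot 4
394: h=12 → slot 12
300: h=11, probe 11,12,13 → slot 13
503: h=9, probe 9,10,11,12,13,14 → slot 14
83: h=2, probe 2,3,4,5 → slot 5
Table: [473, 847, 661, 160, 602, 83, —, —, —, 282, 27, 860, 394, 300, 503, —, —]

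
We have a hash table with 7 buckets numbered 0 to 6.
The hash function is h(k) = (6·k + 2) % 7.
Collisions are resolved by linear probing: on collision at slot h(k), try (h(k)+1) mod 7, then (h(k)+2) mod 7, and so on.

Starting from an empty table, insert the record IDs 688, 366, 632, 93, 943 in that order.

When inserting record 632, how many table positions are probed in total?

688 hashes to 0; slot 0 is free -> place at 0.
366 hashes to 0; 0 taken -> place at 1.
632 hashes to 0; 0,1 taken -> place at 2.
93 hashes to 0; 0,1,2 taken -> place at 3.
943 hashes to 4; slot 4 is free -> place at 4.
Table: [688, 366, 632, 93, 943, _, _]

3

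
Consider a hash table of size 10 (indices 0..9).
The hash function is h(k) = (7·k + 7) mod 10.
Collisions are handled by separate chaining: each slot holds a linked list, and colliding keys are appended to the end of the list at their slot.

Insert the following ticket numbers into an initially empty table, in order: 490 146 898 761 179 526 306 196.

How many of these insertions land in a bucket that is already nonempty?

3

490 → bucket 7
146 → bucket 9
898 → bucket 3
761 → bucket 4
179 → bucket 0
526 → bucket 9 (collision)
306 → bucket 9 (collision)
196 → bucket 9 (collision)
Final buckets:
0: 179
1: ∅
2: ∅
3: 898
4: 761
5: ∅
6: ∅
7: 490
8: ∅
9: 146 -> 526 -> 306 -> 196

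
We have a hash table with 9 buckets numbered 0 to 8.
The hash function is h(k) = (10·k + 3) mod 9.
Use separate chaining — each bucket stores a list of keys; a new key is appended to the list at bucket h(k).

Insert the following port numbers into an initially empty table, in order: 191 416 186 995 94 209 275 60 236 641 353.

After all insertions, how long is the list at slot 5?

191 → bucket 5
416 → bucket 5 (collision)
186 → bucket 0
995 → bucket 8
94 → bucket 7
209 → bucket 5 (collision)
275 → bucket 8 (collision)
60 → bucket 0 (collision)
236 → bucket 5 (collision)
641 → bucket 5 (collision)
353 → bucket 5 (collision)
Final buckets:
0: 186 -> 60
1: -
2: -
3: -
4: -
5: 191 -> 416 -> 209 -> 236 -> 641 -> 353
6: -
7: 94
8: 995 -> 275

6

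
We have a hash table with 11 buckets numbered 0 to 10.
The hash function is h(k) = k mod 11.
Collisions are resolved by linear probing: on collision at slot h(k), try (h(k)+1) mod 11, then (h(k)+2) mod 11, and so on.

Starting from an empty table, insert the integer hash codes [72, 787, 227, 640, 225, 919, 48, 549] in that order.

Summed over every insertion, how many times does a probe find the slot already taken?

72: h=6 → slot 6
787: h=6, probe 6,7 → slot 7
227: h=7, probe 7,8 → slot 8
640: h=2 → slot 2
225: h=5 → slot 5
919: h=6, probe 6,7,8,9 → slot 9
48: h=4 → slot 4
549: h=10 → slot 10
Table: [—, —, 640, —, 48, 225, 72, 787, 227, 919, 549]

5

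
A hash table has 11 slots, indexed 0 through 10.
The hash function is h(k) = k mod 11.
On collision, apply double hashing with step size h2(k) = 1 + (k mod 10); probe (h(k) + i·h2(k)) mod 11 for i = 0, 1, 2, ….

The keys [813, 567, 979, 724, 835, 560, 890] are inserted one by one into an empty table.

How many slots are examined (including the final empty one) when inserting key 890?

4

813 hashes to 10; slot 10 is free → place at 10.
567 hashes to 6; slot 6 is free → place at 6.
979 hashes to 0; slot 0 is free → place at 0.
724 hashes to 9; slot 9 is free → place at 9.
835 hashes to 10, h2=6; 10 taken → place at 5.
560 hashes to 10, h2=1; 10,0 taken → place at 1.
890 hashes to 10, h2=1; 10,0,1 taken → place at 2.
Table: [979, 560, 890, _, _, 835, 567, _, _, 724, 813]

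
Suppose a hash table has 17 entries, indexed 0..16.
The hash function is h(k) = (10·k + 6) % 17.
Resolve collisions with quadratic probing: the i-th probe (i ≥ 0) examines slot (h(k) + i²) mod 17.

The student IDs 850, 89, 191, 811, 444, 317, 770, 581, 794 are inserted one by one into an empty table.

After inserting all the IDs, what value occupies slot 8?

794

850 hashes to 6; slot 6 is free => place at 6.
89 hashes to 12; slot 12 is free => place at 12.
191 hashes to 12; 12 taken => place at 13.
811 hashes to 7; slot 7 is free => place at 7.
444 hashes to 9; slot 9 is free => place at 9.
317 hashes to 14; slot 14 is free => place at 14.
770 hashes to 5; slot 5 is free => place at 5.
581 hashes to 2; slot 2 is free => place at 2.
794 hashes to 7; 7 taken => place at 8.
Table: [_, _, 581, _, _, 770, 850, 811, 794, 444, _, _, 89, 191, 317, _, _]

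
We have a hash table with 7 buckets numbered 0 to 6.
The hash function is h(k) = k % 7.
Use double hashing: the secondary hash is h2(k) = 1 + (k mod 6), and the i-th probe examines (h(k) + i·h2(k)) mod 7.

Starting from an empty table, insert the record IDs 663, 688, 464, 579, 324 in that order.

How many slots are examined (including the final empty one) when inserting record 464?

Insert 663: h=5, slot 5 empty => index 5.
Insert 688: h=2, slot 2 empty => index 2.
Insert 464: h=2, h2=3, slots 2,5 occupied => index 1.
Insert 579: h=5, h2=4, slots 5,2 occupied => index 6.
Insert 324: h=2, h2=1, slot 2 occupied => index 3.
Table: [-, 464, 688, 324, -, 663, 579]

3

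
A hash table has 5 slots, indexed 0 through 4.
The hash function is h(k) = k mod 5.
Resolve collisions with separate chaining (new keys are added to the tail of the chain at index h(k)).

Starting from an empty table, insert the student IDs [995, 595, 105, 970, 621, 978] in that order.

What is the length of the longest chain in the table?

Insert 995: h=0, bucket 0 empty -> new chain.
Insert 595: h=0, bucket 0 nonempty -> append to chain.
Insert 105: h=0, bucket 0 nonempty -> append to chain.
Insert 970: h=0, bucket 0 nonempty -> append to chain.
Insert 621: h=1, bucket 1 empty -> new chain.
Insert 978: h=3, bucket 3 empty -> new chain.
Final buckets:
0: 995 -> 595 -> 105 -> 970
1: 621
2: -
3: 978
4: -

4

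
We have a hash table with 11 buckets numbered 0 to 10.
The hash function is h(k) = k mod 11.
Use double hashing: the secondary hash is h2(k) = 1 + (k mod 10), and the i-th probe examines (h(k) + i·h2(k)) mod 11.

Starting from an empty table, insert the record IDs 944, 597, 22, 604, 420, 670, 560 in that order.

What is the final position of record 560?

944 hashes to 9; slot 9 is free -> place at 9.
597 hashes to 3; slot 3 is free -> place at 3.
22 hashes to 0; slot 0 is free -> place at 0.
604 hashes to 10; slot 10 is free -> place at 10.
420 hashes to 2; slot 2 is free -> place at 2.
670 hashes to 10, h2=1; 10,0 taken -> place at 1.
560 hashes to 10, h2=1; 10,0,1,2,3 taken -> place at 4.
Table: [22, 670, 420, 597, 560, ., ., ., ., 944, 604]

4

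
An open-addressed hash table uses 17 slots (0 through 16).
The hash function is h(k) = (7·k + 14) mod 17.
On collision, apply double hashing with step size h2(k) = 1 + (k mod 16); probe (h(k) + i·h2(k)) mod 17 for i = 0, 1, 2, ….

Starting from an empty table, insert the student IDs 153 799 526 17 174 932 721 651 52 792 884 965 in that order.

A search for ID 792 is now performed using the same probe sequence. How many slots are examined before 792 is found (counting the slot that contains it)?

3

153 hashes to 14; slot 14 is free => place at 14.
799 hashes to 14, h2=16; 14 taken => place at 13.
526 hashes to 7; slot 7 is free => place at 7.
17 hashes to 14, h2=2; 14 taken => place at 16.
174 hashes to 8; slot 8 is free => place at 8.
932 hashes to 10; slot 10 is free => place at 10.
721 hashes to 12; slot 12 is free => place at 12.
651 hashes to 15; slot 15 is free => place at 15.
52 hashes to 4; slot 4 is free => place at 4.
792 hashes to 16, h2=9; 16,8 taken => place at 0.
884 hashes to 14, h2=5; 14 taken => place at 2.
965 hashes to 3; slot 3 is free => place at 3.
Table: [792, ∅, 884, 965, 52, ∅, ∅, 526, 174, ∅, 932, ∅, 721, 799, 153, 651, 17]
Lookup 792: h=16, h2=9, probe 16,8,0 → found at 0.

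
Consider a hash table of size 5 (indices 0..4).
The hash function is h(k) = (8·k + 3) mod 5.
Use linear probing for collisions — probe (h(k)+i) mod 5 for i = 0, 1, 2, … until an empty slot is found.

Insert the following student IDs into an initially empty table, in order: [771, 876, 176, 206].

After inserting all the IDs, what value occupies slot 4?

206

771: h=1 => slot 1
876: h=1, probe 1,2 => slot 2
176: h=1, probe 1,2,3 => slot 3
206: h=1, probe 1,2,3,4 => slot 4
Table: [∅, 771, 876, 176, 206]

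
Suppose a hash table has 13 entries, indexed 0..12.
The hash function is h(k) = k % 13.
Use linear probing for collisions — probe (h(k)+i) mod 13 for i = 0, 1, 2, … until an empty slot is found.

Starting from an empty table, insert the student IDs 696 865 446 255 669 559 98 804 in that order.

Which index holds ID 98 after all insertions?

Insert 696: h=7, slot 7 empty → index 7.
Insert 865: h=7, slot 7 occupied → index 8.
Insert 446: h=4, slot 4 empty → index 4.
Insert 255: h=8, slot 8 occupied → index 9.
Insert 669: h=6, slot 6 empty → index 6.
Insert 559: h=0, slot 0 empty → index 0.
Insert 98: h=7, slots 7,8,9 occupied → index 10.
Insert 804: h=11, slot 11 empty → index 11.
Table: [559, _, _, _, 446, _, 669, 696, 865, 255, 98, 804, _]

10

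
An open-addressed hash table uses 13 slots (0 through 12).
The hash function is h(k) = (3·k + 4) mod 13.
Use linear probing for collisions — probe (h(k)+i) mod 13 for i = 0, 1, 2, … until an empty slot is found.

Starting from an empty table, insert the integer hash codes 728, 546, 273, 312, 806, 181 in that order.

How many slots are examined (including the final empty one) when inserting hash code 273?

3

728 hashes to 4; slot 4 is free → place at 4.
546 hashes to 4; 4 taken → place at 5.
273 hashes to 4; 4,5 taken → place at 6.
312 hashes to 4; 4,5,6 taken → place at 7.
806 hashes to 4; 4,5,6,7 taken → place at 8.
181 hashes to 1; slot 1 is free → place at 1.
Table: [., 181, ., ., 728, 546, 273, 312, 806, ., ., ., .]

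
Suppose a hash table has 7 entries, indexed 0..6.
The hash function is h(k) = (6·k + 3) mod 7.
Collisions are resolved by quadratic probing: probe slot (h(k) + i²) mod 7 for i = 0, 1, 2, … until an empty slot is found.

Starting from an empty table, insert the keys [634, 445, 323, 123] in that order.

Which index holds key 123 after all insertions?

Insert 634: h=6, slot 6 empty => index 6.
Insert 445: h=6, slot 6 occupied => index 0.
Insert 323: h=2, slot 2 empty => index 2.
Insert 123: h=6, slots 6,0 occupied => index 3.
Table: [445, -, 323, 123, -, -, 634]

3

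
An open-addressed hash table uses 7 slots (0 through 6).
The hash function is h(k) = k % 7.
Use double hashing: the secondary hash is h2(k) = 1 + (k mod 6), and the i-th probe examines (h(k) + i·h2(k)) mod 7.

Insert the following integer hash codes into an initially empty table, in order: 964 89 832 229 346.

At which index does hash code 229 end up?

964 hashes to 5; slot 5 is free => place at 5.
89 hashes to 5, h2=6; 5 taken => place at 4.
832 hashes to 6; slot 6 is free => place at 6.
229 hashes to 5, h2=2; 5 taken => place at 0.
346 hashes to 3; slot 3 is free => place at 3.
Table: [229, —, —, 346, 89, 964, 832]

0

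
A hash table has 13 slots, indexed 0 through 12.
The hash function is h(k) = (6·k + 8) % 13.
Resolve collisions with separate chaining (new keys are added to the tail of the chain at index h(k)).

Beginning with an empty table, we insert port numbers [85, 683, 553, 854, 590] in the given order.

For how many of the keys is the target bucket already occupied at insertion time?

2

85 → bucket 11
683 → bucket 11 (collision)
553 → bucket 11 (collision)
854 → bucket 10
590 → bucket 12
Final buckets:
0: _
1: _
2: _
3: _
4: _
5: _
6: _
7: _
8: _
9: _
10: 854
11: 85 -> 683 -> 553
12: 590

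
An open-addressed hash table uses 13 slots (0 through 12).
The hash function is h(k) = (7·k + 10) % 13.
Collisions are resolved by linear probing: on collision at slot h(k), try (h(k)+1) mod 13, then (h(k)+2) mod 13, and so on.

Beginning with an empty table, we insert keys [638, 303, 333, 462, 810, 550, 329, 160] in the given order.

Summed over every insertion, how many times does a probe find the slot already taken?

638: h=4 -> slot 4
303: h=12 -> slot 12
333: h=1 -> slot 1
462: h=7 -> slot 7
810: h=12, probe 12,0 -> slot 0
550: h=12, probe 12,0,1,2 -> slot 2
329: h=12, probe 12,0,1,2,3 -> slot 3
160: h=12, probe 12,0,1,2,3,4,5 -> slot 5
Table: [810, 333, 550, 329, 638, 160, ., 462, ., ., ., ., 303]

14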